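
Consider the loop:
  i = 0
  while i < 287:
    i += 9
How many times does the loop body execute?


Starting at i = 0, each iteration adds 9.
Iterations until i >= 287:
  Iteration 1: i = 0 -> i = 9
  Iteration 2: i = 9 -> i = 18
  Iteration 3: i = 18 -> i = 27
  Iteration 4: i = 27 -> i = 36
  Iteration 5: i = 36 -> i = 45
  Iteration 6: i = 45 -> i = 54
  Iteration 7: i = 54 -> i = 63
  Iteration 8: i = 63 -> i = 72
  ... continuing ...
Total iterations = ceil(287/9) = 32


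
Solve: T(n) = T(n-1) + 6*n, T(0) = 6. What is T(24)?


Expanding the recurrence:
T(24) = T(23) + 6*24
       = T(22) + 6*23 + 6*24
       ...
       = T(0) + 6*(1 + 2 + ... + 24)
       = 6 + 6 * 24*25/2
       = 6 + 6 * 300
       = 6 + 1800 = 1806


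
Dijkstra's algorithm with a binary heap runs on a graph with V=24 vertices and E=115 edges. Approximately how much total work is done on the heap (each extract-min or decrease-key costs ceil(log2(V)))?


Dijkstra with a binary heap: each vertex is extracted once, each edge may relax once.
Each heap operation costs O(log V).
V + E = 24 + 115 = 139
ceil(log2(24)) = 5 (since 2^4 = 16 < 24 <= 32 = 2^5)
Total heap work = (V+E) * ceil(log2(V)) = 139 * 5 = 695


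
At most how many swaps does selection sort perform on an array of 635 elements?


Each of the 634 passes places one element in its final position.
Pass 1: swap minimum into position 0
Pass 2: swap minimum of remaining into position 1
...
Pass 634: last two elements, one swap
Maximum swaps = 635 - 1 = 634


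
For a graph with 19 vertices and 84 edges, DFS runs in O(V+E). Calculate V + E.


A full DFS traversal visits each vertex once and examines each edge once.
V = 19
E = 84
Sum = 19 + 84 = 103


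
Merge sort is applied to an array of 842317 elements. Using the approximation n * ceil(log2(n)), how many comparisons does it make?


Merge sort divides the array into halves recursively.
Number of levels = ceil(log2(842317)) = 20
At each level, approximately n = 842317 comparisons are needed for merging.
Total comparisons ~ n * ceil(log2(n)) = 842317 * 20 = 16846340


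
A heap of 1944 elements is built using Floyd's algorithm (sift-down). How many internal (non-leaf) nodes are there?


Leaf nodes occupy roughly half the array.
Sift-down is called for each internal node, starting from the last one.
Internal nodes = floor(n/2) = floor(1944/2) = 972


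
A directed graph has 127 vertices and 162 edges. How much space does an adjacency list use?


Adjacency list: one list head per vertex + one entry per edge
Vertex heads: 127
Edge entries: 162
Total = 127 + 162 = 289


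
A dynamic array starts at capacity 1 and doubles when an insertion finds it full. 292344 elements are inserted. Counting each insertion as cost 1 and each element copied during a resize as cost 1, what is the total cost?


n = 292344
Insertion costs: 292344
Resizes copy 1, 2, 4, ... up to the largest power of 2 that is <= n-1 = 292343, i.e. 262144.
Copy costs = 1 + 2 + 4 + 8 + 16 + 32 + 64 + 128 + 256 + 512 + 1024 + 2048 + 4096 + 8192 + 16384 + 32768 + 65536 + 131072 + 262144 = 524287
Total = 292344 + 524287 = 816631


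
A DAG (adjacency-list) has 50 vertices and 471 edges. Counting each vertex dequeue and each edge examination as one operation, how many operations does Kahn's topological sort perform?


V = 50 (vertex processing)
E = 471 (edge processing)
V + E = 50 + 471 = 521


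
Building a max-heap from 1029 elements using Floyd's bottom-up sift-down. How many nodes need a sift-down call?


In a heap of 1029 elements (0-indexed array):
  Last element index: 1028
  Parent of last element: floor((1028 - 1) / 2) = 513
  Internal nodes: indices 0 to 513
  Count = floor(1029/2) = 514


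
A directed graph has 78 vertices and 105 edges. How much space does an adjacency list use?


Adjacency list: one list head per vertex + one entry per edge
Vertex heads: 78
Edge entries: 105
Total = 78 + 105 = 183


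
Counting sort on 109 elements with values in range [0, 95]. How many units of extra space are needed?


Output array size: 109 (to store sorted result)
Count array size: 96 (one slot per possible value, range 0 to 95)
Total extra space = 109 + 96 = 205


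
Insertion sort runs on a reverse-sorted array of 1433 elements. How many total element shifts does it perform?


Sum of shifts = 1 + 2 + 3 + ... + 1432
= 1433 * 1432 / 2
= 2052056 / 2
= 1026028


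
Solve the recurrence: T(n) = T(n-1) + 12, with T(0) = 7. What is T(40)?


Unrolling the recurrence:
T(40) = T(39) + 12
       = T(38) + 12 + 12
       = T(37) + 12*3
       ...
       = T(0) + 12*40
       = 7 + 480 = 487


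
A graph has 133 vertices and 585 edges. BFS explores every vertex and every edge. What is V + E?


A full BFS traversal dequeues each vertex once and examines each edge once.
Vertex visits: 133
Edge visits: 585
V + E = 133 + 585 = 718


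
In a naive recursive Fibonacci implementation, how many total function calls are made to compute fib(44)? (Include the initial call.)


Let C(m) = total calls to evaluate fib(m). Then C(0)=C(1)=1, and
C(m) = 1 + C(m-1) + C(m-2) for m >= 2.
Build the table (each entry = 1 + previous two):
  C(0) = 1
  C(1) = 1
  C(2) = 1 + 1 + 1 = 3
  C(3) = 1 + 3 + 1 = 5
  C(4) = 1 + 5 + 3 = 9
  C(5) = 1 + 9 + 5 = 15
  C(6) = 1 + 15 + 9 = 25
  C(7) = 1 + 25 + 15 = 41
  C(8) = 1 + 41 + 25 = 67
  C(9) = 1 + 67 + 41 = 109
  C(10) = 1 + 109 + 67 = 177
  C(11) = 1 + 177 + 109 = 287
  C(12) = 1 + 287 + 177 = 465
  C(13) = 1 + 465 + 287 = 753
  C(14) = 1 + 753 + 465 = 1219
  C(15) = 1 + 1219 + 753 = 1973
  C(16) = 1 + 1973 + 1219 = 3193
  C(17) = 1 + 3193 + 1973 = 5167
  C(18) = 1 + 5167 + 3193 = 8361
  C(19) = 1 + 8361 + 5167 = 13529
  C(20) = 1 + 13529 + 8361 = 21891
  C(21) = 1 + 21891 + 13529 = 35421
  C(22) = 1 + 35421 + 21891 = 57313
  C(23) = 1 + 57313 + 35421 = 92735
  C(24) = 1 + 92735 + 57313 = 150049
  C(25) = 1 + 150049 + 92735 = 242785
  C(26) = 1 + 242785 + 150049 = 392835
  C(27) = 1 + 392835 + 242785 = 635621
  C(28) = 1 + 635621 + 392835 = 1028457
  C(29) = 1 + 1028457 + 635621 = 1664079
  C(30) = 1 + 1664079 + 1028457 = 2692537
  C(31) = 1 + 2692537 + 1664079 = 4356617
  C(32) = 1 + 4356617 + 2692537 = 7049155
  C(33) = 1 + 7049155 + 4356617 = 11405773
  C(34) = 1 + 11405773 + 7049155 = 18454929
  C(35) = 1 + 18454929 + 11405773 = 29860703
  C(36) = 1 + 29860703 + 18454929 = 48315633
  C(37) = 1 + 48315633 + 29860703 = 78176337
  C(38) = 1 + 78176337 + 48315633 = 126491971
  C(39) = 1 + 126491971 + 78176337 = 204668309
  C(40) = 1 + 204668309 + 126491971 = 331160281
  C(41) = 1 + 331160281 + 204668309 = 535828591
  C(42) = 1 + 535828591 + 331160281 = 866988873
  C(43) = 1 + 866988873 + 535828591 = 1402817465
  C(44) = 1 + 1402817465 + 866988873 = 2269806339
Total calls for fib(44) = 2269806339


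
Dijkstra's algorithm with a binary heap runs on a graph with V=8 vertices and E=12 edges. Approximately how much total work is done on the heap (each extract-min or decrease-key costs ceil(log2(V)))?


Dijkstra with a binary heap: each vertex is extracted once, each edge may relax once.
Each heap operation costs O(log V).
V + E = 8 + 12 = 20
ceil(log2(8)) = 3 (since 2^2 = 4 < 8 <= 8 = 2^3)
Total heap work = (V+E) * ceil(log2(V)) = 20 * 3 = 60


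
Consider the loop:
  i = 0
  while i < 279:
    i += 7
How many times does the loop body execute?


Starting at i = 0, each iteration adds 7.
Iterations until i >= 279:
  Iteration 1: i = 0 -> i = 7
  Iteration 2: i = 7 -> i = 14
  Iteration 3: i = 14 -> i = 21
  Iteration 4: i = 21 -> i = 28
  Iteration 5: i = 28 -> i = 35
  Iteration 6: i = 35 -> i = 42
  Iteration 7: i = 42 -> i = 49
  Iteration 8: i = 49 -> i = 56
  ... continuing ...
Total iterations = ceil(279/7) = 40


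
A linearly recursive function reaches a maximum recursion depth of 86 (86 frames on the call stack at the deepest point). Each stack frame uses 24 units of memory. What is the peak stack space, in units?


Maximum recursion depth = 86 frames
Memory per frame = 24 units
Total stack space = depth * frame_size
= 86 * 24 = 2064


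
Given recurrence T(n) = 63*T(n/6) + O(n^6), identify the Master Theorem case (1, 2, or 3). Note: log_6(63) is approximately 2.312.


Master Theorem parameters: a=63, b=6, c=6
log_b(a) = 2.312
Compare b^c with a: 6^6 = 46656 > 63, so c > log_b(a).
Comparing c=6 vs log_b(a)=2.312:
6 > 2.312 => Case 3
Result: T(n) = O(n^6)
Master Theorem case = 3


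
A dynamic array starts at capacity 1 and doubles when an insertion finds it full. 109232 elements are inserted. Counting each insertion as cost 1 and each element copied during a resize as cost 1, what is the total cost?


n = 109232
Insertion costs: 109232
Resizes copy 1, 2, 4, ... up to the largest power of 2 that is <= n-1 = 109231, i.e. 65536.
Copy costs = 1 + 2 + 4 + 8 + 16 + 32 + 64 + 128 + 256 + 512 + 1024 + 2048 + 4096 + 8192 + 16384 + 32768 + 65536 = 131071
Total = 109232 + 131071 = 240303


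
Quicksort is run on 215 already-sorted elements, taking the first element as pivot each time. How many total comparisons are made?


Sum of comparisons per partition:
214 + 213 + ... + 1 + 0
= 215 * (215 - 1) / 2
= 215 * 214 / 2
= 23005


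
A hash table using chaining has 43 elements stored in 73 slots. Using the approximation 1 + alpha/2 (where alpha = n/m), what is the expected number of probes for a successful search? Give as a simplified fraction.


Load factor alpha = n/m = 43/73
Expected probes = 1 + alpha/2 = 1 + 43/(2*73)
= 1 + 43/146
= 146/146 + 43/146
= 189/146


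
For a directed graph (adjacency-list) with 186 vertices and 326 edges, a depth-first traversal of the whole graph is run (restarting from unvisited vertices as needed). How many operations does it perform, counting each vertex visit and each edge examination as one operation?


A full DFS traversal visits each vertex once and examines each edge once.
V = 186
E = 326
Sum = 186 + 326 = 512


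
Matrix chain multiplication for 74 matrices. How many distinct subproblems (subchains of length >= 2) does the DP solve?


Subproblems are indexed by (i, j) where i < j.
Number of such pairs = n*(n-1)/2
= 74 * 73 / 2
= 2701


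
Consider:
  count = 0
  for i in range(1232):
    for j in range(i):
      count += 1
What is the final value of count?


For each i, the inner loop runs i times:
  i=0: inner runs 0 times
  i=1: inner runs 1 time
  i=2: inner runs 2 times
  i=3: inner runs 3 times
  i=4: inner runs 4 times
  i=5: inner runs 5 times
  i=6: inner runs 6 times
  i=7: inner runs 7 times
  ...
Total = 0 + 1 + 2 + ... + 1231 = 1232*(1232-1)/2 = 758296


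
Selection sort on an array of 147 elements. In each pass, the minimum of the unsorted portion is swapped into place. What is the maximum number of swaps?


Selection sort performs one swap per pass:
  Pass 1: find min in positions 0 to 146, swap with position 0
  Pass 2: find min in positions 1 to 146, swap with position 1
  Pass 3: find min in positions 2 to 146, swap with position 2
  Pass 4: find min in positions 3 to 146, swap with position 3
  Pass 5: find min in positions 4 to 146, swap with position 4
  ... (141 more passes)
Total passes (and swaps) = n - 1 = 147 - 1 = 146


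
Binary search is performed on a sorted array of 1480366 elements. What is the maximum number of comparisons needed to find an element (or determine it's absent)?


Binary search halves the search space each comparison:
  Step 1: search space = 1480366 -> 740183
  Step 2: search space = 740183 -> 370091
  Step 3: search space = 370091 -> 185045
  Step 4: search space = 185045 -> 92522
  Step 5: search space = 92522 -> 46261
  Step 6: search space = 46261 -> 23130
  Step 7: search space = 23130 -> 11565
  Step 8: search space = 11565 -> 5782
  Step 9: search space = 5782 -> 2891
  Step 10: search space = 2891 -> 1445
  Step 11: search space = 1445 -> 722
  Step 12: search space = 722 -> 361
  Step 13: search space = 361 -> 180
  Step 14: search space = 180 -> 90
  Step 15: search space = 90 -> 45
  Step 16: search space = 45 -> 22
  Step 17: search space = 22 -> 11
  Step 18: search space = 11 -> 5
  Step 19: search space = 5 -> 2
  Step 20: search space = 2 -> 1
  Step 21: search space = 1 (final check)
Maximum comparisons = floor(log2(1480366)) + 1 = 20 + 1 = 21


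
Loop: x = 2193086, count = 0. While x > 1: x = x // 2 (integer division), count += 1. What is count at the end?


The variable x halves each step:
x = 2193086 -> 1096543 -> 548271 -> 274135 -> 137067 -> 68533 -> 34266 -> 17133 -> 8566 -> 4283 -> 2141 -> 1070 -> 535 -> 267 -> 133 -> 66 -> 33 -> 16 -> 8 -> 4 -> 2 -> 1
Number of halvings = floor(log2(2193086)) = 21


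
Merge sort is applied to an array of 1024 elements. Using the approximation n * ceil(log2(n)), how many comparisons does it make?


Merge sort divides the array into halves recursively.
Number of levels = ceil(log2(1024)) = 10
At each level, approximately n = 1024 comparisons are needed for merging.
Total comparisons ~ n * ceil(log2(n)) = 1024 * 10 = 10240


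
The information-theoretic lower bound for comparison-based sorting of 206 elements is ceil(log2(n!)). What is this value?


A binary decision tree of height h has at most 2^h leaves and needs at least n! of them, so h >= ceil(log2(n!)).
206! is far too large to multiply out, so use Stirling's series:
  ln(n!) ~ n ln n - n + (1/2) ln(2 pi n) + 1/(12n)  (error below 1/(360 n^3), negligible here)
  ln(206) = 5.3278762
  n ln n = 206 * 5.3278762 = 1097.5425
  (1/2) ln(2 pi * 206) = (1/2) ln(1294.3362) = 3.5829
  1/(12*206) = 0.0004
  ln(206!) ~ 1097.5425 - 206 + 3.5829 + 0.0004 = 895.1258
Convert to base 2: log2(206!) = 895.1258 / ln 2 = 895.1258 / 0.69314718 = 1291.3936
ceil(1291.3936) = 1292


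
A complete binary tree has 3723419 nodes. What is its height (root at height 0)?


In a complete binary tree, level k holds nodes 2^k .. 2^(k+1)-1 (1-indexed).
Height = floor(log2(n)) = floor(log2(3723419)) = 21
Check: 2^21 = 2097152 <= 3723419 < 4194304 = 2^22


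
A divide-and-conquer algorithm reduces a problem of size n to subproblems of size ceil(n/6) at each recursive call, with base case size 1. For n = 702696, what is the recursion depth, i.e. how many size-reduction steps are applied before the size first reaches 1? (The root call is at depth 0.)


Each step divides the size by 6 (rounding up); after k steps the size is ceil(n/6^k), which equals 1 exactly when 6^k >= n.
So the depth is the smallest k with 6^k >= 702696, i.e. ceil(log_6(702696)).
6^7 = 279936 < 702696 <= 1679616 = 6^8
Recursion depth = 8


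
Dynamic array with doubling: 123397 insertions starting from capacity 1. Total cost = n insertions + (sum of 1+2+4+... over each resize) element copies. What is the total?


n = 123397
Insertion costs: 123397
Resizes copy 1, 2, 4, ... up to the largest power of 2 that is <= n-1 = 123396, i.e. 65536.
Copy costs = 1 + 2 + 4 + 8 + 16 + 32 + 64 + 128 + 256 + 512 + 1024 + 2048 + 4096 + 8192 + 16384 + 32768 + 65536 = 131071
Total = 123397 + 131071 = 254468


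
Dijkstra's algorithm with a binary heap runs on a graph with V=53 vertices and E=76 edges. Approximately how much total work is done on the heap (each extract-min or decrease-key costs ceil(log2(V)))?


Dijkstra with a binary heap: each vertex is extracted once, each edge may relax once.
Each heap operation costs O(log V).
V + E = 53 + 76 = 129
ceil(log2(53)) = 6 (since 2^5 = 32 < 53 <= 64 = 2^6)
Total heap work = (V+E) * ceil(log2(V)) = 129 * 6 = 774


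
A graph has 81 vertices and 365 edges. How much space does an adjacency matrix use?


Adjacency matrix: V x V grid of entries
Space = V^2 = 81^2 = 81 * 81 = 6561


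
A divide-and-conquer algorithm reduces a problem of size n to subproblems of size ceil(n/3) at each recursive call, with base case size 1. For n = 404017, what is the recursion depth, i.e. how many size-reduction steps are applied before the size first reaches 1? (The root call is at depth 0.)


Each step divides the size by 3 (rounding up); after k steps the size is ceil(n/3^k), which equals 1 exactly when 3^k >= n.
So the depth is the smallest k with 3^k >= 404017, i.e. ceil(log_3(404017)).
3^11 = 177147 < 404017 <= 531441 = 3^12
Recursion depth = 12


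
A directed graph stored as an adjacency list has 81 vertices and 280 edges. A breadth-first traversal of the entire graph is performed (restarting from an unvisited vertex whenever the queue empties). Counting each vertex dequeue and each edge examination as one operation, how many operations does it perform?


A full BFS traversal dequeues each vertex once and examines each edge once.
Vertex visits: 81
Edge visits: 280
V + E = 81 + 280 = 361


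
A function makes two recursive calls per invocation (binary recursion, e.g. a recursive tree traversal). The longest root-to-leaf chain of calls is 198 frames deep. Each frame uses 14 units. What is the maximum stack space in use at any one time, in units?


Binary recursion: the two calls run one after the other, so only one root-to-leaf chain of frames is on the stack at a time.
Maximum depth (longest chain) = 198 frames
Each frame = 14 units
Max stack space = 198 * 14 = 2772


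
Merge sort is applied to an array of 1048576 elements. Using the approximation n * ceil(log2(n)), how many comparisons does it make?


Merge sort divides the array into halves recursively.
Number of levels = ceil(log2(1048576)) = 20
At each level, approximately n = 1048576 comparisons are needed for merging.
Total comparisons ~ n * ceil(log2(n)) = 1048576 * 20 = 20971520


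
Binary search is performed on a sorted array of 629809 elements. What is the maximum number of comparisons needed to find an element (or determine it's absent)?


Binary search halves the search space each comparison:
  Step 1: search space = 629809 -> 314904
  Step 2: search space = 314904 -> 157452
  Step 3: search space = 157452 -> 78726
  Step 4: search space = 78726 -> 39363
  Step 5: search space = 39363 -> 19681
  Step 6: search space = 19681 -> 9840
  Step 7: search space = 9840 -> 4920
  Step 8: search space = 4920 -> 2460
  Step 9: search space = 2460 -> 1230
  Step 10: search space = 1230 -> 615
  Step 11: search space = 615 -> 307
  Step 12: search space = 307 -> 153
  Step 13: search space = 153 -> 76
  Step 14: search space = 76 -> 38
  Step 15: search space = 38 -> 19
  Step 16: search space = 19 -> 9
  Step 17: search space = 9 -> 4
  Step 18: search space = 4 -> 2
  Step 19: search space = 2 -> 1
  Step 20: search space = 1 (final check)
Maximum comparisons = floor(log2(629809)) + 1 = 19 + 1 = 20


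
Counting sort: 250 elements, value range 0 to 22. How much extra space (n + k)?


n = 250 (output array)
k = 23 (count array for 23 distinct values)
Extra space = 250 + 23 = 273


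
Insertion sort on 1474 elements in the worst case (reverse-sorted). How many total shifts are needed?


In the worst case (reverse-sorted), each element shifts past all previous:
  Element 1: 1 shifts
  Element 2: 2 shifts
  Element 3: 3 shifts
  Element 4: 4 shifts
  Element 5: 5 shifts
  ...
  Element 1473: 1473 shifts
Total = 1 + 2 + ... + 1473
= 1474*(1474-1)/2 = 1085601


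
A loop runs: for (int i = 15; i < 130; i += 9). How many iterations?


Loop starts at i = 15, increments by 9, stops when i >= 130.
Number of iterations = ceil((130 - 15) / 9)
= ceil(115 / 9)
= 13


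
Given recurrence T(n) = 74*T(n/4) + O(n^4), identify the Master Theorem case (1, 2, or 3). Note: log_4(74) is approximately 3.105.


Master Theorem parameters: a=74, b=4, c=4
log_b(a) = 3.105
Compare b^c with a: 4^4 = 256 > 74, so c > log_b(a).
Comparing c=4 vs log_b(a)=3.105:
4 > 3.105 => Case 3
Result: T(n) = O(n^4)
Master Theorem case = 3


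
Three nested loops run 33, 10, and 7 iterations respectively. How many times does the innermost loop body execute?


Loop 1 (outermost): 33 iterations
Loop 2 (middle): 10 iterations per outer
Loop 3 (innermost): 7 iterations per middle
Total = 33 * 10 * 7 = 2310


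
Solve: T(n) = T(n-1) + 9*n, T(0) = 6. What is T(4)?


Expanding the recurrence:
T(4) = T(3) + 9*4
       = T(2) + 9*3 + 9*4
       ...
       = T(0) + 9*(1 + 2 + ... + 4)
       = 6 + 9 * 4*5/2
       = 6 + 9 * 10
       = 6 + 90 = 96


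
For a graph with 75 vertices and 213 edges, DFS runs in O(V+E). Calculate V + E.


A full DFS traversal visits each vertex once and examines each edge once.
V = 75
E = 213
Sum = 75 + 213 = 288


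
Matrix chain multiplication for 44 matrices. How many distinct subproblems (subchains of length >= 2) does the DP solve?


Subproblems are indexed by (i, j) where i < j.
Number of such pairs = n*(n-1)/2
= 44 * 43 / 2
= 946


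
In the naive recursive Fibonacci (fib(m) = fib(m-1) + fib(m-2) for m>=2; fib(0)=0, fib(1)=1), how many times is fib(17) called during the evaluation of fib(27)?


Let N(m) = number of times fib(m) is called while evaluating fib(27).
N(27) = 1 (the initial call).
N(26) = 1 (only fib(27) calls it).
For 1 <= m <= 25: fib(m) is called by fib(m+1) and fib(m+2), so
  N(m) = N(m+1) + N(m+2).
fib(0) is called only by fib(2), so N(0) = N(2).
Walk down from m=27:
  N(27)=1, N(26)=1, N(25)=2, N(24)=3, N(23)=5, N(22)=8, N(21)=13, N(20)=21, N(19)=34, N(18)=55, N(17)=89
N(17) = 89


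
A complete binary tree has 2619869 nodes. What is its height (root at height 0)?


In a complete binary tree, level k holds nodes 2^k .. 2^(k+1)-1 (1-indexed).
Height = floor(log2(n)) = floor(log2(2619869)) = 21
Check: 2^21 = 2097152 <= 2619869 < 4194304 = 2^22


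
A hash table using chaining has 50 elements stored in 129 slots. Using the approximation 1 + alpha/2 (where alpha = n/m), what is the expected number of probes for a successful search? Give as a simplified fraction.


Load factor alpha = n/m = 50/129
Expected probes = 1 + alpha/2 = 1 + 50/(2*129)
= 1 + 50/258
= 258/258 + 50/258
= 308/258
Simplify: 154/129


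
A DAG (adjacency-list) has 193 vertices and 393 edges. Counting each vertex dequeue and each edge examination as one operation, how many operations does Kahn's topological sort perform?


V = 193 (vertex processing)
E = 393 (edge processing)
V + E = 193 + 393 = 586


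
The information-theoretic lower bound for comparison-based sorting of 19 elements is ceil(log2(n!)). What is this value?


A binary decision tree of height h has at most 2^h leaves and needs at least n! of them, so h >= ceil(log2(n!)).
Compute 19! as a running product:
  x2 = 2, x3 = 6, x4 = 24, x5 = 120
  x6 = 720, x7 = 5040, x8 = 40320, x9 = 362880
  x10 = 3628800, x11 = 39916800, x12 = 479001600, x13 = 6227020800
  x14 = 87178291200, x15 = 1307674368000, x16 = 20922789888000, x17 = 355687428096000
  x18 = 6402373705728000, x19 = 121645100408832000
19! = 121645100408832000
Bracket between powers of 2:
  2^56 = 72057594037927936 < 121645100408832000 <= 144115188075855872 = 2^57
So ceil(log2(19!)) = 57


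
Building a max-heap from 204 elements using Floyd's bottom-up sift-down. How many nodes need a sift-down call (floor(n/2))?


In a heap of 204 elements (0-indexed array):
  Last element index: 203
  Parent of last element: floor((203 - 1) / 2) = 101
  Internal nodes: indices 0 to 101
  Count = floor(204/2) = 102


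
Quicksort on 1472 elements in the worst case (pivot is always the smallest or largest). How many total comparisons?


In the worst case, each partition step picks the worst pivot:
  Partition 1: 1471 comparisons (n-1 elements to compare)
  Partition 2: 1470 comparisons
  Partition 3: 1469 comparisons
  Partition 4: 1468 comparisons
  Partition 5: 1467 comparisons
  ...
  Last partition: 0 comparisons
Total = (n-1) + (n-2) + ... + 1 + 0 = n*(n-1)/2
= 1472*1471/2 = 1082656


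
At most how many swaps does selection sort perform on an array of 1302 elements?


Each of the 1301 passes places one element in its final position.
Pass 1: swap minimum into position 0
Pass 2: swap minimum of remaining into position 1
...
Pass 1301: last two elements, one swap
Maximum swaps = 1302 - 1 = 1301


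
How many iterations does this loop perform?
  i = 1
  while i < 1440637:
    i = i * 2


The loop variable doubles each iteration:
i = 1 -> 2 -> 4 -> 8 -> 16 -> 32 -> 64 -> 128 -> 256 -> 512 -> 1024 -> 2048 -> 4096 -> 8192 -> 16384 -> 32768 -> 65536 -> 131072 -> 262144 -> 524288 -> 1048576 -> 2097152 (stop, 2097152 >= 1440637)
Number of doublings = ceil(log2(1440637)) = 21


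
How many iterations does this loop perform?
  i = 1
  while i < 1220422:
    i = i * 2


The loop variable doubles each iteration:
i = 1 -> 2 -> 4 -> 8 -> 16 -> 32 -> 64 -> 128 -> 256 -> 512 -> 1024 -> 2048 -> 4096 -> 8192 -> 16384 -> 32768 -> 65536 -> 131072 -> 262144 -> 524288 -> 1048576 -> 2097152 (stop, 2097152 >= 1220422)
Number of doublings = ceil(log2(1220422)) = 21


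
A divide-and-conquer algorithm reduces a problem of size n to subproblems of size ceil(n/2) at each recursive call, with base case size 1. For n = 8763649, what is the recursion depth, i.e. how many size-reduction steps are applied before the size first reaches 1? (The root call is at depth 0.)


Each step divides the size by 2 (rounding up); after k steps the size is ceil(n/2^k), which equals 1 exactly when 2^k >= n.
So the depth is the smallest k with 2^k >= 8763649, i.e. ceil(log_2(8763649)).
2^23 = 8388608 < 8763649 <= 16777216 = 2^24
Recursion depth = 24


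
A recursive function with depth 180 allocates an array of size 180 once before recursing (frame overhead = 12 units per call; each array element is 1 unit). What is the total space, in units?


Array allocation: 180 units (allocated once)
Stack frames: 180 deep * 12 per frame = 2160 units
Total = 180 + 2160 = 2340


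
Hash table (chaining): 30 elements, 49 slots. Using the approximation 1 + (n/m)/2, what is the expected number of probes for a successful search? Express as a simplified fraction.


Computing expected probes:
alpha = 30/49
= 1 + alpha/2
= 1 + 30/(2*49)
= (2*49 + 30) / (2*49)
= 128/98 = 64/49


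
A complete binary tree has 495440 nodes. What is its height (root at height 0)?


In a complete binary tree, level k holds nodes 2^k .. 2^(k+1)-1 (1-indexed).
Height = floor(log2(n)) = floor(log2(495440)) = 18
Check: 2^18 = 262144 <= 495440 < 524288 = 2^19


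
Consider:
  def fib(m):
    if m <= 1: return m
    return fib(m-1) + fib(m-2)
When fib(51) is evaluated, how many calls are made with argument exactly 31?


Let N(m) = number of times fib(m) is called while evaluating fib(51).
N(51) = 1 (the initial call).
N(50) = 1 (only fib(51) calls it).
For 1 <= m <= 49: fib(m) is called by fib(m+1) and fib(m+2), so
  N(m) = N(m+1) + N(m+2).
fib(0) is called only by fib(2), so N(0) = N(2).
Walk down from m=51:
  N(51)=1, N(50)=1, N(49)=2, N(48)=3, N(47)=5, N(46)=8, N(45)=13, N(44)=21, N(43)=34, N(42)=55, N(41)=89, N(40)=144, N(39)=233, N(38)=377, N(37)=610, N(36)=987, N(35)=1597, N(34)=2584, N(33)=4181, N(32)=6765, N(31)=10946
N(31) = 10946


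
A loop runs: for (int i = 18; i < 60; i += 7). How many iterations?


Loop starts at i = 18, increments by 7, stops when i >= 60.
Number of iterations = ceil((60 - 18) / 7)
= ceil(42 / 7)
= 6


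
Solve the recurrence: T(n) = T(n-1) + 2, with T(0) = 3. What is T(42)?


Unrolling the recurrence:
T(42) = T(41) + 2
       = T(40) + 2 + 2
       = T(39) + 2*3
       ...
       = T(0) + 2*42
       = 3 + 84 = 87


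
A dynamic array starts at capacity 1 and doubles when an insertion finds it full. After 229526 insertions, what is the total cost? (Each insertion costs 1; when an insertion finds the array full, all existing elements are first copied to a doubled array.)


Insertion cost: 229526 (one per element)
Resizes occur just before inserting elements 2, 3, 5, 9, ...
Elements copied at each resize: 1 + 2 + 4 + 8 + 16 + 32 + 64 + 128 + 256 + 512 + 1024 + 2048 + 4096 + 8192 + 16384 + 32768 + 65536 + 131072
Sum of copies = 262143 (geometric series: 2^k - 1)
Total = 229526 + 262143 = 491669


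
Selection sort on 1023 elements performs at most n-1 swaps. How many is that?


Each of the 1022 passes places one element in its final position.
Pass 1: swap minimum into position 0
Pass 2: swap minimum of remaining into position 1
...
Pass 1022: last two elements, one swap
Maximum swaps = 1023 - 1 = 1022


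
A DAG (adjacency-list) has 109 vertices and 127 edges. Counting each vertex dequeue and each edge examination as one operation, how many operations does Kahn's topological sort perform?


V = 109 (vertex processing)
E = 127 (edge processing)
V + E = 109 + 127 = 236


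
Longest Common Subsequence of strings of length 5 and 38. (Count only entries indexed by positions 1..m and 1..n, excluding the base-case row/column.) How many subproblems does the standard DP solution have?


DP table indexed by positions in both strings.
First string: 5 positions
Second string: 38 positions
Total = 5 * 38 = 190


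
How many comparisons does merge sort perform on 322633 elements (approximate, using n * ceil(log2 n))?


Recursion depth: ceil(log2(322633)) = 19
Each recursion level merges n = 322633 elements
Total = 322633 * 19 = 6130027


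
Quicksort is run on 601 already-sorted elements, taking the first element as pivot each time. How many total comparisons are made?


Sum of comparisons per partition:
600 + 599 + ... + 1 + 0
= 601 * (601 - 1) / 2
= 601 * 600 / 2
= 180300


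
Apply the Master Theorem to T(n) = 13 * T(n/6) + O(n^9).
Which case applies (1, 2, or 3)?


The Master Theorem: T(n) = a*T(n/b) + O(n^c)
  a = 13, b = 6, c = 9
log_b(a) = log_6(13) ~ 1.432
Compare b^c with a: 6^9 = 10077696 > 13, so c > log_b(a).
Since c > log_b(a), Case 3 applies.
T(n) = O(n^9)
Master Theorem case = 3


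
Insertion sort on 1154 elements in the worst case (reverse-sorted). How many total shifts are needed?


In the worst case (reverse-sorted), each element shifts past all previous:
  Element 1: 1 shifts
  Element 2: 2 shifts
  Element 3: 3 shifts
  Element 4: 4 shifts
  Element 5: 5 shifts
  ...
  Element 1153: 1153 shifts
Total = 1 + 2 + ... + 1153
= 1154*(1154-1)/2 = 665281


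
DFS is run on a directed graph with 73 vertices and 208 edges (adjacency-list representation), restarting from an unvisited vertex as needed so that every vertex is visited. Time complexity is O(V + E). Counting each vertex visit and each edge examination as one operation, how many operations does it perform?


A full DFS traversal processes each vertex exactly once (push/pop on stack).
Each directed edge is examined once.
V = 73, E = 208
V + E = 281


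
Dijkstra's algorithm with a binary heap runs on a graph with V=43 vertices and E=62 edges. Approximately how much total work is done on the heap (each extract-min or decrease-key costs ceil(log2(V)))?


Dijkstra with a binary heap: each vertex is extracted once, each edge may relax once.
Each heap operation costs O(log V).
V + E = 43 + 62 = 105
ceil(log2(43)) = 6 (since 2^5 = 32 < 43 <= 64 = 2^6)
Total heap work = (V+E) * ceil(log2(V)) = 105 * 6 = 630


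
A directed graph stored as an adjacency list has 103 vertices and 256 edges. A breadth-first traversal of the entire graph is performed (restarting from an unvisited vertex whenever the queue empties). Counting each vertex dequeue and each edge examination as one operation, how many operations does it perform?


A full BFS traversal dequeues each vertex once and examines each edge once.
Vertex visits: 103
Edge visits: 256
V + E = 103 + 256 = 359


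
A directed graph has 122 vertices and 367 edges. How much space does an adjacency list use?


Adjacency list: one list head per vertex + one entry per edge
Vertex heads: 122
Edge entries: 367
Total = 122 + 367 = 489


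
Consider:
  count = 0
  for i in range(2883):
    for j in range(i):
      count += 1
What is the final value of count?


For each i, the inner loop runs i times:
  i=0: inner runs 0 times
  i=1: inner runs 1 time
  i=2: inner runs 2 times
  i=3: inner runs 3 times
  i=4: inner runs 4 times
  i=5: inner runs 5 times
  i=6: inner runs 6 times
  i=7: inner runs 7 times
  ...
Total = 0 + 1 + 2 + ... + 2882 = 2883*(2883-1)/2 = 4154403


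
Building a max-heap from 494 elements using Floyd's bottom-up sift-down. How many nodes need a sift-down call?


In a heap of 494 elements (0-indexed array):
  Last element index: 493
  Parent of last element: floor((493 - 1) / 2) = 246
  Internal nodes: indices 0 to 246
  Count = floor(494/2) = 247


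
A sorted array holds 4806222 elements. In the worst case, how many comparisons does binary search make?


Halving sequence: 4806222 -> 2403111 -> 1201555 -> 600777 -> 300388 -> 150194 -> 75097 -> 37548 -> 18774 -> 9387 -> 4693 -> 2346 -> 1173 -> 586 -> 293 -> 146 -> 73 -> 36 -> 18 -> 9 -> 4 -> 2 -> 1
Number of halvings = 22
Max comparisons = 22 + 1 = 23


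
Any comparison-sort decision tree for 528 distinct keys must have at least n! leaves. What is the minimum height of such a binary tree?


A binary decision tree of height h has at most 2^h leaves and needs at least n! of them, so h >= ceil(log2(n!)).
528! is far too large to multiply out, so use Stirling's series:
  ln(n!) ~ n ln n - n + (1/2) ln(2 pi n) + 1/(12n)  (error below 1/(360 n^3), negligible here)
  ln(528) = 6.2690963
  n ln n = 528 * 6.2690963 = 3310.0828
  (1/2) ln(2 pi * 528) = (1/2) ln(3317.5218) = 4.0535
  1/(12*528) = 0.0002
  ln(528!) ~ 3310.0828 - 528 + 4.0535 + 0.0002 = 2786.1365
Convert to base 2: log2(528!) = 2786.1365 / ln 2 = 2786.1365 / 0.69314718 = 4019.5453
ceil(4019.5453) = 4020


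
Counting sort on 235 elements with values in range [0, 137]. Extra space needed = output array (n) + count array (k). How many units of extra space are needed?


Output array size: 235 (to store sorted result)
Count array size: 138 (one slot per possible value, range 0 to 137)
Total extra space = 235 + 138 = 373


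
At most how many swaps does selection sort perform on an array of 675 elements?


Each of the 674 passes places one element in its final position.
Pass 1: swap minimum into position 0
Pass 2: swap minimum of remaining into position 1
...
Pass 674: last two elements, one swap
Maximum swaps = 675 - 1 = 674


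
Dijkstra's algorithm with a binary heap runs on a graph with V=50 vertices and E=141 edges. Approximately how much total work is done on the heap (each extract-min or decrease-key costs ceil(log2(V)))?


Dijkstra with a binary heap: each vertex is extracted once, each edge may relax once.
Each heap operation costs O(log V).
V + E = 50 + 141 = 191
ceil(log2(50)) = 6 (since 2^5 = 32 < 50 <= 64 = 2^6)
Total heap work = (V+E) * ceil(log2(V)) = 191 * 6 = 1146


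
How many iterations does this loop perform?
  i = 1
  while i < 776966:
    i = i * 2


The loop variable doubles each iteration:
i = 1 -> 2 -> 4 -> 8 -> 16 -> 32 -> 64 -> 128 -> 256 -> 512 -> 1024 -> 2048 -> 4096 -> 8192 -> 16384 -> 32768 -> 65536 -> 131072 -> 262144 -> 524288 -> 1048576 (stop, 1048576 >= 776966)
Number of doublings = ceil(log2(776966)) = 20


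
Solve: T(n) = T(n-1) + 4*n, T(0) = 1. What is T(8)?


Expanding the recurrence:
T(8) = T(7) + 4*8
       = T(6) + 4*7 + 4*8
       ...
       = T(0) + 4*(1 + 2 + ... + 8)
       = 1 + 4 * 8*9/2
       = 1 + 4 * 36
       = 1 + 144 = 145


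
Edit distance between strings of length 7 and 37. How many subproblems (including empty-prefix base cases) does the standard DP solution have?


The table includes base cases (empty prefixes).
Rows: (m+1) = 8
Columns: (n+1) = 38
Total = 8 * 38 = 304


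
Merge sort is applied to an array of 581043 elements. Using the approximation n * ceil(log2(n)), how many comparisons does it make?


Merge sort divides the array into halves recursively.
Number of levels = ceil(log2(581043)) = 20
At each level, approximately n = 581043 comparisons are needed for merging.
Total comparisons ~ n * ceil(log2(n)) = 581043 * 20 = 11620860


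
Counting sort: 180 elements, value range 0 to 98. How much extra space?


n = 180 (output array)
k = 99 (count array for 99 distinct values)
Extra space = 180 + 99 = 279


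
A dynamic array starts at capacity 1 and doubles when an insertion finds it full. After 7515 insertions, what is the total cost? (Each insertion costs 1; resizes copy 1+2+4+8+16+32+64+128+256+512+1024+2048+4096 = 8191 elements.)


Insertion cost: 7515 (one per element)
Resizes occur just before inserting elements 2, 3, 5, 9, ...
Elements copied at each resize: 1 + 2 + 4 + 8 + 16 + 32 + 64 + 128 + 256 + 512 + 1024 + 2048 + 4096
Sum of copies = 8191 (geometric series: 2^k - 1)
Total = 7515 + 8191 = 15706


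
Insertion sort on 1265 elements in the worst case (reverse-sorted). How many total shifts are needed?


In the worst case (reverse-sorted), each element shifts past all previous:
  Element 1: 1 shifts
  Element 2: 2 shifts
  Element 3: 3 shifts
  Element 4: 4 shifts
  Element 5: 5 shifts
  ...
  Element 1264: 1264 shifts
Total = 1 + 2 + ... + 1264
= 1265*(1265-1)/2 = 799480


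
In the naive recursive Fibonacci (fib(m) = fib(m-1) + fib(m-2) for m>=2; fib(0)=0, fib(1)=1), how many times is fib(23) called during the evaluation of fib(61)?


Let N(m) = number of times fib(m) is called while evaluating fib(61).
N(61) = 1 (the initial call).
N(60) = 1 (only fib(61) calls it).
For 1 <= m <= 59: fib(m) is called by fib(m+1) and fib(m+2), so
  N(m) = N(m+1) + N(m+2).
fib(0) is called only by fib(2), so N(0) = N(2).
Walk down from m=61:
  N(61)=1, N(60)=1, N(59)=2, N(58)=3, N(57)=5, N(56)=8, N(55)=13, N(54)=21, N(53)=34, N(52)=55, N(51)=89, N(50)=144, N(49)=233, N(48)=377, N(47)=610, N(46)=987, N(45)=1597, N(44)=2584, N(43)=4181, N(42)=6765, N(41)=10946, N(40)=17711, N(39)=28657, N(38)=46368, N(37)=75025, N(36)=121393, N(35)=196418, N(34)=317811, N(33)=514229, N(32)=832040, N(31)=1346269, N(30)=2178309, N(29)=3524578, N(28)=5702887, N(27)=9227465, N(26)=14930352, N(25)=24157817, N(24)=39088169, N(23)=63245986
N(23) = 63245986


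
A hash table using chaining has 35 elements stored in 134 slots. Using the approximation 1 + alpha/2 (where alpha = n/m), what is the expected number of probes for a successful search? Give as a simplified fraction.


Load factor alpha = n/m = 35/134
Expected probes = 1 + alpha/2 = 1 + 35/(2*134)
= 1 + 35/268
= 268/268 + 35/268
= 303/268


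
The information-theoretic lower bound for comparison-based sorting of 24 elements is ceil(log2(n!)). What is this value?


A binary decision tree of height h has at most 2^h leaves and needs at least n! of them, so h >= ceil(log2(n!)).
Compute 24! as a running product:
  x2 = 2, x3 = 6, x4 = 24, x5 = 120
  x6 = 720, x7 = 5040, x8 = 40320, x9 = 362880
  x10 = 3628800, x11 = 39916800, x12 = 479001600, x13 = 6227020800
  x14 = 87178291200, x15 = 1307674368000, x16 = 20922789888000, x17 = 355687428096000
  x18 = 6402373705728000, x19 = 121645100408832000, x20 = 2432902008176640000, x21 = 51090942171709440000
  x22 = 1124000727777607680000, x23 = 25852016738884976640000, x24 = 620448401733239439360000
24! = 620448401733239439360000
Bracket between powers of 2:
  2^79 = 604462909807314587353088 < 620448401733239439360000 <= 1208925819614629174706176 = 2^80
So ceil(log2(24!)) = 80


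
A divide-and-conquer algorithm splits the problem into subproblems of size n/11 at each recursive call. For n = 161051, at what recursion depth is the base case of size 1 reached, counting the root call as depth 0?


At each depth, the problem size is divided by 11:
  Depth 0: problem size = 161051
  Depth 1: problem size = 14641
  Depth 2: problem size = 1331
  Depth 3: problem size = 121
  Depth 4: problem size = 11
  Depth 5: problem size = 1 (base case)
The base case is reached at depth log_11(161051) = 5 (the tree has 6 levels counting depth 0, but the depth asked for is 5).
Recursion depth = 5


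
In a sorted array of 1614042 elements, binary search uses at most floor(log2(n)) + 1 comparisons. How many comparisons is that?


Halving sequence: 1614042 -> 807021 -> 403510 -> 201755 -> 100877 -> 50438 -> 25219 -> 12609 -> 6304 -> 3152 -> 1576 -> 788 -> 394 -> 197 -> 98 -> 49 -> 24 -> 12 -> 6 -> 3 -> 1
Number of halvings = 20
Max comparisons = 20 + 1 = 21
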